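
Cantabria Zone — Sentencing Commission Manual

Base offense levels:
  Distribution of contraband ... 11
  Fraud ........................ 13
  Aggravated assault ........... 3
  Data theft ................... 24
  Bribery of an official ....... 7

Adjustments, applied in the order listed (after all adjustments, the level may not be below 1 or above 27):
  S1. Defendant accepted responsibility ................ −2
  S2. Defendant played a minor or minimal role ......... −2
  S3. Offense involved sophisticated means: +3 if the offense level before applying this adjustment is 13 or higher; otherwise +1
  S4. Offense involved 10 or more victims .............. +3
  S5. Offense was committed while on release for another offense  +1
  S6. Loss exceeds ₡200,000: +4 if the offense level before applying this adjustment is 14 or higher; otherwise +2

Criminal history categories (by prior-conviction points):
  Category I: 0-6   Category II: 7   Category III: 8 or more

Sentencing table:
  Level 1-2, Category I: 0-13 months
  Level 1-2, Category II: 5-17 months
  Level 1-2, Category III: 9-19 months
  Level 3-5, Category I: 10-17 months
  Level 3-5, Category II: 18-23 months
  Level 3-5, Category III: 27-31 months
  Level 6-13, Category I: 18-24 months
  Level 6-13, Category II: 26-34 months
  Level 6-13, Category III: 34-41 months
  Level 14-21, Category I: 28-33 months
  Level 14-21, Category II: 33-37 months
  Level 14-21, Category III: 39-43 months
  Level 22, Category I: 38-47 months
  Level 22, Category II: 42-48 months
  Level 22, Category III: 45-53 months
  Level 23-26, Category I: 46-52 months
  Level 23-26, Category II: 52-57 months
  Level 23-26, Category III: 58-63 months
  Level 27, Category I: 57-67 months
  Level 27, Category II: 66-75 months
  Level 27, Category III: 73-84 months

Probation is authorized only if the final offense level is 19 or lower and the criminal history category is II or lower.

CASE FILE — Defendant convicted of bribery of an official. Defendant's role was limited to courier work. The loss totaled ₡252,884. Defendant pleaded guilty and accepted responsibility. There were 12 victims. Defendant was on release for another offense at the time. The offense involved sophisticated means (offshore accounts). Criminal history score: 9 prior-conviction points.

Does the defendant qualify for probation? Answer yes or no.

Base offense level for bribery of an official: 7.
S1 applies: 7 − 2 = 5.
S2 applies: 5 − 2 = 3.
S3 applies (level before this adjustment is 3 < 13, so +1): 3 + 1 = 4.
S4 applies: 4 + 3 = 7.
S5 applies: 7 + 1 = 8.
S6 applies (level before this adjustment is 8 < 14, so +2): 8 + 2 = 10.
Final offense level: 10.
Criminal history: 9 prior points → Category III (8+).
Level 10 falls in the 6-13 band.
Grid: Level 6-13 × Category III = 34-41 months.
Probation check: level 10 ≤ 19 and category III > II → not eligible.

No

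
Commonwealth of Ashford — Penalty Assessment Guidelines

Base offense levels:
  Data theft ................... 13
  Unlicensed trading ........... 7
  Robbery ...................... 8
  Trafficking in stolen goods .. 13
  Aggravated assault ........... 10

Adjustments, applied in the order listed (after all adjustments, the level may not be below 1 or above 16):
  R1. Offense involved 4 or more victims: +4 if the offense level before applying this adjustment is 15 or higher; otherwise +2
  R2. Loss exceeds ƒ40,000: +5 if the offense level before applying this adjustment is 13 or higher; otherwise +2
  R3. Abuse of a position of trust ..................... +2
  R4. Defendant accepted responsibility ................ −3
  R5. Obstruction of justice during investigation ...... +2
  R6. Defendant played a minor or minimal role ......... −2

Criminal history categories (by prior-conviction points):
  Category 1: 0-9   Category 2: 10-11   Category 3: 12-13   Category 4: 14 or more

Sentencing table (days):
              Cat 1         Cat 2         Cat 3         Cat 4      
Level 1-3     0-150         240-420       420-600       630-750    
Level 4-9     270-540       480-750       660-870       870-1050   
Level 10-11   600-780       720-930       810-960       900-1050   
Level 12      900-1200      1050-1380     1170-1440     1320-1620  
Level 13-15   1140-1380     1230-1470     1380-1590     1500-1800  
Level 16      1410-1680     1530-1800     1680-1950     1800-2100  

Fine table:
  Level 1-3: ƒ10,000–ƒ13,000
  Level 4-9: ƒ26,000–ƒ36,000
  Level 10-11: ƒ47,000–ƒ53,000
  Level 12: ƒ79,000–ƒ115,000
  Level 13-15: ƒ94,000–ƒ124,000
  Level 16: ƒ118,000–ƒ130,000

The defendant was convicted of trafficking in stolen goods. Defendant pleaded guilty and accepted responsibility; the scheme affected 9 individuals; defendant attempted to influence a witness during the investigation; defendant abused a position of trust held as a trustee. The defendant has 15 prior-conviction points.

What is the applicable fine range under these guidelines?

ƒ118,000–ƒ130,000

Base offense level for trafficking in stolen goods: 13.
R1 applies (level before this adjustment is 13 < 15, so +2): 13 + 2 = 15.
R2 does not apply.
R3 applies: 15 + 2 = 17.
R4 applies: 17 − 3 = 14.
R5 applies: 14 + 2 = 16.
R6 does not apply.
Final offense level: 16.
Level 16 falls in the 16 band.
Fine table: Level 16 → ƒ118,000–ƒ130,000.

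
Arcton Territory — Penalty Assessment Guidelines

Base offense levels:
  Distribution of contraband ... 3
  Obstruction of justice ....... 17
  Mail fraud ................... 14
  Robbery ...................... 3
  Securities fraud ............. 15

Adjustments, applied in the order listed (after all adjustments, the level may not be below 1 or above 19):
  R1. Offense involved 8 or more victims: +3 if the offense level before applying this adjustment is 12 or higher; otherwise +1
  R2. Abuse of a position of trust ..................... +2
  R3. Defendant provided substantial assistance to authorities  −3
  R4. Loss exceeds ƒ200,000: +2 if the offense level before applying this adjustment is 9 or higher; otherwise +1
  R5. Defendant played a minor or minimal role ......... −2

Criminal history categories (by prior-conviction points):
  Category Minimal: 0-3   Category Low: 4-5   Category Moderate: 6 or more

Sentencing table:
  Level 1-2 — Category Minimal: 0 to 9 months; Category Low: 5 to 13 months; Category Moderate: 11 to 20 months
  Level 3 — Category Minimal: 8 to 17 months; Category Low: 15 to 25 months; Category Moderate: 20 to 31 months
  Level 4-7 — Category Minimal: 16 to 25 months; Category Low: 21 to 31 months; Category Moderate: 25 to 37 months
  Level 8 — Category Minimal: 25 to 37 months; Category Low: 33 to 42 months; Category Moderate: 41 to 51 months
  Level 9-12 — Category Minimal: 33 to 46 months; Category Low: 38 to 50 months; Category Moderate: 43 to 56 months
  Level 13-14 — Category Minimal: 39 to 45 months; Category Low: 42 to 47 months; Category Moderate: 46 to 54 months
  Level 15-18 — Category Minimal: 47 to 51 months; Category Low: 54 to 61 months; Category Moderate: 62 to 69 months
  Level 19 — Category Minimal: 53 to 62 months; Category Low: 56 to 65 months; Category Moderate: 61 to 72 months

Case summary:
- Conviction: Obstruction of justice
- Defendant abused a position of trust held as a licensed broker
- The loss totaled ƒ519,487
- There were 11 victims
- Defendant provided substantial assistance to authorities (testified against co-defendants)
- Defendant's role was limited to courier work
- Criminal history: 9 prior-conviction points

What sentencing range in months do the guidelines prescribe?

61-72 months

Base offense level for obstruction of justice: 17.
R1 applies (level before this adjustment is 17 ≥ 12, so +3): 17 + 3 = 20.
R2 applies: 20 + 2 = 22.
R3 applies: 22 − 3 = 19.
R4 applies (level before this adjustment is 19 ≥ 9, so +2): 19 + 2 = 21.
R5 applies: 21 − 2 = 19.
Final offense level: 19.
Criminal history: 9 prior points → Category Moderate (6+).
Level 19 falls in the 19 band.
Grid: Level 19 × Category Moderate = 61-72 months.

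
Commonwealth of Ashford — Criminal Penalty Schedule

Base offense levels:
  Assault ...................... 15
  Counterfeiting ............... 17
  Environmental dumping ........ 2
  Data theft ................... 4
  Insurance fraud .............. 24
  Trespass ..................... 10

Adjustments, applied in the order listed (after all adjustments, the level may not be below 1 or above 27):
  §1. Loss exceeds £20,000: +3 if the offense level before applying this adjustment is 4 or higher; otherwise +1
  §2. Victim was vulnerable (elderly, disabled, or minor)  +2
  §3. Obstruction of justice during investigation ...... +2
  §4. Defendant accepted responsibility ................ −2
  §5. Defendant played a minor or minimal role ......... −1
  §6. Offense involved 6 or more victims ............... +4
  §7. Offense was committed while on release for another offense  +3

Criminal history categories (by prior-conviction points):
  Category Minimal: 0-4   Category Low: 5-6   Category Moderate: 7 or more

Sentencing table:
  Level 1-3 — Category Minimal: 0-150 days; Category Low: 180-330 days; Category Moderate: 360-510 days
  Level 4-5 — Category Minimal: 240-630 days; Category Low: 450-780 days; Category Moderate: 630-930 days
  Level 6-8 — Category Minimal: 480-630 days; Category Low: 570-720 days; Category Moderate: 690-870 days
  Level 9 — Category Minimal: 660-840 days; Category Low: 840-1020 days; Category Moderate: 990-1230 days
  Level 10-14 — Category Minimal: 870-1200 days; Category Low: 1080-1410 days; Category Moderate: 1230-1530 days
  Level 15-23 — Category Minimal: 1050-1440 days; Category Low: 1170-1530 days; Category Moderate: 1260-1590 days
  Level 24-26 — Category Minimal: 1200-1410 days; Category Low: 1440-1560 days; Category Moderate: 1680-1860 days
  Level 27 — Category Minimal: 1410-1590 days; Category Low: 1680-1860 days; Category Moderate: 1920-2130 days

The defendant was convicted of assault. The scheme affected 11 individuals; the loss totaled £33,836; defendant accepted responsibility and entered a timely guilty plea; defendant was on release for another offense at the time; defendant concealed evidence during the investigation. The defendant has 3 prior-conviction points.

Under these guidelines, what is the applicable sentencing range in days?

1200-1410 days

Base offense level for assault: 15.
§1 applies (level before this adjustment is 15 ≥ 4, so +3): 15 + 3 = 18.
§3 applies: 18 + 2 = 20.
§4 applies: 20 − 2 = 18.
§5 does not apply.
§6 applies: 18 + 4 = 22.
§7 applies: 22 + 3 = 25.
Final offense level: 25.
Criminal history: 3 prior points → Category Minimal (0-4).
Level 25 falls in the 24-26 band.
Grid: Level 24-26 × Category Minimal = 1200-1410 days.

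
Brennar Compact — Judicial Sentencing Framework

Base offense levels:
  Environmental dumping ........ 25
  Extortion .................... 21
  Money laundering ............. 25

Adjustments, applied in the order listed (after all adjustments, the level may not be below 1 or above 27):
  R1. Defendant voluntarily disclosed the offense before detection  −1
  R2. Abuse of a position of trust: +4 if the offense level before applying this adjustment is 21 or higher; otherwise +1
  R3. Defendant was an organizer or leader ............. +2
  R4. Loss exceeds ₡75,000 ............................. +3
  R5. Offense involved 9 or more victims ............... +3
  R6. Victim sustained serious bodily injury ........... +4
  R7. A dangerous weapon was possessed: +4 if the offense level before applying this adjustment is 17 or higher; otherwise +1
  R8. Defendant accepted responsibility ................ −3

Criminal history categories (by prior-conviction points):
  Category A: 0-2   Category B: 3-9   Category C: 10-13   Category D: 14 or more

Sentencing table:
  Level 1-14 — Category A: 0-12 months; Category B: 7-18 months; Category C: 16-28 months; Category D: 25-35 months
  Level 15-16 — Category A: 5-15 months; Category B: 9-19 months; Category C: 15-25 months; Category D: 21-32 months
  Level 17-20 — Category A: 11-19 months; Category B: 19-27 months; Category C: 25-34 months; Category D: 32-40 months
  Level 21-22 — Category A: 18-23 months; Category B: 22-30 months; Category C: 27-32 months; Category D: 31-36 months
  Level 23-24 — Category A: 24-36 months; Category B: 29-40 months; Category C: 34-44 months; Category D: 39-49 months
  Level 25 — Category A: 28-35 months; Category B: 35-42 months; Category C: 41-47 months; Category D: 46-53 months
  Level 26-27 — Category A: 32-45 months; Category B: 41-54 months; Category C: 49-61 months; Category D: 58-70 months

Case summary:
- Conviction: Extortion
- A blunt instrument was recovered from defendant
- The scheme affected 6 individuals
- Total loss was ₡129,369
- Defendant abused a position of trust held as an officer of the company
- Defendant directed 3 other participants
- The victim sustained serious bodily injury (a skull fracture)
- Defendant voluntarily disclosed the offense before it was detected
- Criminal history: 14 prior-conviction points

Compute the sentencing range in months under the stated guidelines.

Base offense level for extortion: 21.
R1 applies: 21 − 1 = 20.
R2 applies (level before this adjustment is 20 < 21, so +1): 20 + 1 = 21.
R3 applies: 21 + 2 = 23.
R4 applies: 23 + 3 = 26.
R6 applies: 26 + 4 = 30.
R7 applies (level before this adjustment is 30 ≥ 17, so +4): 30 + 4 = 34.
R8 does not apply.
Level 34 exceeds the maximum of 27; capped at 27.
Final offense level: 27.
Criminal history: 14 prior points → Category D (14+).
Level 27 falls in the 26-27 band.
Grid: Level 26-27 × Category D = 58-70 months.

58-70 months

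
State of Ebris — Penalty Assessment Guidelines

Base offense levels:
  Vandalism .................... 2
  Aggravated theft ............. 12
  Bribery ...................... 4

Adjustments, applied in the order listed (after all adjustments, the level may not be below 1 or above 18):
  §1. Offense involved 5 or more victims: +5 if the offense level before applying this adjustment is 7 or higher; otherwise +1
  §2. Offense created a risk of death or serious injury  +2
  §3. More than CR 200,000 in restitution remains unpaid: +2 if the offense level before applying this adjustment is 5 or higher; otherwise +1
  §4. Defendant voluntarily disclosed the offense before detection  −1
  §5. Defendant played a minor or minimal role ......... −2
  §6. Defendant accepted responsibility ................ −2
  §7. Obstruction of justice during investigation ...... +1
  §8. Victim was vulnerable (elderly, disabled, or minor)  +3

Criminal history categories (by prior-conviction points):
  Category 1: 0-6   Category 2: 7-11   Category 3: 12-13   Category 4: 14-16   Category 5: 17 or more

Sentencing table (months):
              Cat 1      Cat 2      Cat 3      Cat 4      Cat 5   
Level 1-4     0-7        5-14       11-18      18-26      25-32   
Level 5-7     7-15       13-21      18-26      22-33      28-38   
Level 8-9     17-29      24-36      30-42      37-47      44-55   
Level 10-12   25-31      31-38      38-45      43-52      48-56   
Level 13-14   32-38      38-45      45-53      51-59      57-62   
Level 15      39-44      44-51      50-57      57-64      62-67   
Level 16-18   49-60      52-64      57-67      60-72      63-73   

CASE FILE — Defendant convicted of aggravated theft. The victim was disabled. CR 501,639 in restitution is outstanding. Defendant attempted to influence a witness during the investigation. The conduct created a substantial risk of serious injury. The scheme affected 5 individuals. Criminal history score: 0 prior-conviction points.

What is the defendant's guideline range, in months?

49-60 months

Base offense level for aggravated theft: 12.
§1 applies (level before this adjustment is 12 ≥ 7, so +5): 12 + 5 = 17.
§2 applies: 17 + 2 = 19.
§3 applies (level before this adjustment is 19 ≥ 5, so +2): 19 + 2 = 21.
§4 does not apply.
§7 applies: 21 + 1 = 22.
§8 applies: 22 + 3 = 25.
Level 25 exceeds the maximum of 18; capped at 18.
Final offense level: 18.
Criminal history: 0 prior points → Category 1 (0-6).
Level 18 falls in the 16-18 band.
Grid: Level 16-18 × Category 1 = 49-60 months.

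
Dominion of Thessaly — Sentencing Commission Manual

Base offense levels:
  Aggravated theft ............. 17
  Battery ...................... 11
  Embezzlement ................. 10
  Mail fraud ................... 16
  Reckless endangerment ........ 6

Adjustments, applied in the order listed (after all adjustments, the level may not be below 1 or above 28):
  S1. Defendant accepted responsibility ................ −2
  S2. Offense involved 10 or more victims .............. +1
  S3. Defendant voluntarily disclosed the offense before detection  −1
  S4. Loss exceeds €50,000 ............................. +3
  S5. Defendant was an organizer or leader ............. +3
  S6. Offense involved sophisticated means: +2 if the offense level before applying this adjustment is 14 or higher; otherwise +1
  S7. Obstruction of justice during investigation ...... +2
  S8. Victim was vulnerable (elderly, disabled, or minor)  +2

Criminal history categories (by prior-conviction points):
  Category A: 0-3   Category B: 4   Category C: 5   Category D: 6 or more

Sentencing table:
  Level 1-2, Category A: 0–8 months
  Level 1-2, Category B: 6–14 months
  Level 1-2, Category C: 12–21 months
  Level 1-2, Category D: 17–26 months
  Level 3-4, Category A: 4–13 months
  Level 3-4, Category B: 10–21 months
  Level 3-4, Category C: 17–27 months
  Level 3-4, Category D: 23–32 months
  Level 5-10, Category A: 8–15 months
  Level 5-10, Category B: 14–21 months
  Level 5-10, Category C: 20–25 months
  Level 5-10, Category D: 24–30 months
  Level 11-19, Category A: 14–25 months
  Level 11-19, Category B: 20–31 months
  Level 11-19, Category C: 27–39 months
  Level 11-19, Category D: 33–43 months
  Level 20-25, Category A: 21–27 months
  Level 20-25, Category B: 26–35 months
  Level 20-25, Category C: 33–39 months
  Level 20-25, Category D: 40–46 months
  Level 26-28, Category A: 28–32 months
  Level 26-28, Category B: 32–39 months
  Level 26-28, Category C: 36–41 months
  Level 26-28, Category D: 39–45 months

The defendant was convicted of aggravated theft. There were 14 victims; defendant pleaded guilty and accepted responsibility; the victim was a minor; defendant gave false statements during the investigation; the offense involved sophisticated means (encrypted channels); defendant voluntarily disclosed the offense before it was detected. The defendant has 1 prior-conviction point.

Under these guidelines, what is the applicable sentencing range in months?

21-27 months

Base offense level for aggravated theft: 17.
S1 applies: 17 − 2 = 15.
S2 applies: 15 + 1 = 16.
S3 applies: 16 − 1 = 15.
S6 applies (level before this adjustment is 15 ≥ 14, so +2): 15 + 2 = 17.
S7 applies: 17 + 2 = 19.
S8 applies: 19 + 2 = 21.
Final offense level: 21.
Criminal history: 1 prior point → Category A (0-3).
Level 21 falls in the 20-25 band.
Grid: Level 20-25 × Category A = 21-27 months.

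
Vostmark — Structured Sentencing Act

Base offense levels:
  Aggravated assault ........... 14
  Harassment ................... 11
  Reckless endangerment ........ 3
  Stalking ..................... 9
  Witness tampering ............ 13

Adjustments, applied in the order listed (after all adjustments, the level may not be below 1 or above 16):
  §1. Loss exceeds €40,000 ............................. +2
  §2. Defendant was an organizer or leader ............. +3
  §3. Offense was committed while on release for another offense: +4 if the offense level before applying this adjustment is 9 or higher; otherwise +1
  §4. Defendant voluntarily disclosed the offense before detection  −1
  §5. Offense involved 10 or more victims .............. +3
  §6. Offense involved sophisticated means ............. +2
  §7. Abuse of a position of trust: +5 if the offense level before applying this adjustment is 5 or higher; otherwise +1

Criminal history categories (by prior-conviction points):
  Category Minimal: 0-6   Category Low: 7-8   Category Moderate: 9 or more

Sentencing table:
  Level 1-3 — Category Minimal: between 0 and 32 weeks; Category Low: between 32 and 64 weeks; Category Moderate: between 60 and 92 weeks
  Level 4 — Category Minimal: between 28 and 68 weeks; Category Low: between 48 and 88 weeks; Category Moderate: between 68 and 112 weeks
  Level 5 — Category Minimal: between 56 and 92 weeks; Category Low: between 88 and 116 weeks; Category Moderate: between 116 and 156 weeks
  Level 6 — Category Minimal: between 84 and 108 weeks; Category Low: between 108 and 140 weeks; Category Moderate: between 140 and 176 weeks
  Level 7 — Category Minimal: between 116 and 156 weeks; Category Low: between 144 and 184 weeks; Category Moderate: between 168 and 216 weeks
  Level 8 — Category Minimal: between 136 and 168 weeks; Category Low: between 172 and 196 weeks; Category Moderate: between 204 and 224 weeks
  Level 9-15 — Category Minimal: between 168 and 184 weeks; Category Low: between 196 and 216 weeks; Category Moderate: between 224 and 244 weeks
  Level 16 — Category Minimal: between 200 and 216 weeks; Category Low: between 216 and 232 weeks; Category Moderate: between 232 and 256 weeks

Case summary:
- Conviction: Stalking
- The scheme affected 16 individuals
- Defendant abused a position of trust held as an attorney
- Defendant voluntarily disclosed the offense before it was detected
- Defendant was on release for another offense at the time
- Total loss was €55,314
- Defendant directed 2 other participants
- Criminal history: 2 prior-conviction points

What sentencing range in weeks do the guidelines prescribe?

200-216 weeks

Base offense level for stalking: 9.
§1 applies: 9 + 2 = 11.
§2 applies: 11 + 3 = 14.
§3 applies (level before this adjustment is 14 ≥ 9, so +4): 14 + 4 = 18.
§4 applies: 18 − 1 = 17.
§5 applies: 17 + 3 = 20.
§7 applies (level before this adjustment is 20 ≥ 5, so +5): 20 + 5 = 25.
Level 25 exceeds the maximum of 16; capped at 16.
Final offense level: 16.
Criminal history: 2 prior points → Category Minimal (0-6).
Level 16 falls in the 16 band.
Grid: Level 16 × Category Minimal = 200-216 weeks.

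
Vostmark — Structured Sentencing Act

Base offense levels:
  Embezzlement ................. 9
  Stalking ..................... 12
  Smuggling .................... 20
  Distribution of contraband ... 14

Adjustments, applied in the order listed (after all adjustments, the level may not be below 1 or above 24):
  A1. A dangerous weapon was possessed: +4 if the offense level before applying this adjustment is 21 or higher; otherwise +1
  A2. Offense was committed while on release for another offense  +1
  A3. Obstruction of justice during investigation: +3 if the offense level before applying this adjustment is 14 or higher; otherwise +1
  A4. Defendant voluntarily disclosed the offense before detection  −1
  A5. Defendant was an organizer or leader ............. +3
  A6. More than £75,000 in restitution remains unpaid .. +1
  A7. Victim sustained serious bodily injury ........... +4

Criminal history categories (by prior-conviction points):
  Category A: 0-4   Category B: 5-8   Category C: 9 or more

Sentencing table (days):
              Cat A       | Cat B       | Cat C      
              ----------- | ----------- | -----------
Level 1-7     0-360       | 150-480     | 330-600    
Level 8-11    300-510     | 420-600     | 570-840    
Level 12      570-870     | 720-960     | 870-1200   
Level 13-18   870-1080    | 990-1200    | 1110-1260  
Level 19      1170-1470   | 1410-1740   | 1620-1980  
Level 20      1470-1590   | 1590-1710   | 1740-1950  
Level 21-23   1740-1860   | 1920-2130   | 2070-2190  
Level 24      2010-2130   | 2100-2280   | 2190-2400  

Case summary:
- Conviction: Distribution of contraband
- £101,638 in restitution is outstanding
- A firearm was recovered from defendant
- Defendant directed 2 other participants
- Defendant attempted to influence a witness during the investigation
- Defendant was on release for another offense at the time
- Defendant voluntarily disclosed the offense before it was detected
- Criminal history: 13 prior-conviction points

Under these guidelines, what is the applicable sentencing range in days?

Base offense level for distribution of contraband: 14.
A1 applies (level before this adjustment is 14 < 21, so +1): 14 + 1 = 15.
A2 applies: 15 + 1 = 16.
A3 applies (level before this adjustment is 16 ≥ 14, so +3): 16 + 3 = 19.
A4 applies: 19 − 1 = 18.
A5 applies: 18 + 3 = 21.
A6 applies: 21 + 1 = 22.
A7 does not apply.
Final offense level: 22.
Criminal history: 13 prior points → Category C (9+).
Level 22 falls in the 21-23 band.
Grid: Level 21-23 × Category C = 2070-2190 days.

2070-2190 days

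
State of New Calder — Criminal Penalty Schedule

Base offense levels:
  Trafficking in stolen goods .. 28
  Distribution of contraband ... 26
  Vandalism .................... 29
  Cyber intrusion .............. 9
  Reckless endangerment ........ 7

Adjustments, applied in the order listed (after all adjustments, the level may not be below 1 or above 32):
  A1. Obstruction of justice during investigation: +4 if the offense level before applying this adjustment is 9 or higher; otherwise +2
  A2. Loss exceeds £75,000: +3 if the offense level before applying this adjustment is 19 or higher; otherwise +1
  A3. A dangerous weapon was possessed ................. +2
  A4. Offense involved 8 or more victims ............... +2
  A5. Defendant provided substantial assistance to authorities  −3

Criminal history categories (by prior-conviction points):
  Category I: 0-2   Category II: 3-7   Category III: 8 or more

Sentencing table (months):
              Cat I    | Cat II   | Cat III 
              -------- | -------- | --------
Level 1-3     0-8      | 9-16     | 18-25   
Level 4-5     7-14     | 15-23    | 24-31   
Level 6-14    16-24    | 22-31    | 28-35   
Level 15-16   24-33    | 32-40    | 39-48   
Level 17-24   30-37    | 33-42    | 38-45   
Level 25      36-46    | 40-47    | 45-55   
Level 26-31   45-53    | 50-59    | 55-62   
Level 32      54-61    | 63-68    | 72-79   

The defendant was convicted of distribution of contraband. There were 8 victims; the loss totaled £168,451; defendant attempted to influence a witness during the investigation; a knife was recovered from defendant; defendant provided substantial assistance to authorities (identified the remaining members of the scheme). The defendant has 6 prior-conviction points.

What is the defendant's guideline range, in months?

Base offense level for distribution of contraband: 26.
A1 applies (level before this adjustment is 26 ≥ 9, so +4): 26 + 4 = 30.
A2 applies (level before this adjustment is 30 ≥ 19, so +3): 30 + 3 = 33.
A3 applies: 33 + 2 = 35.
A4 applies: 35 + 2 = 37.
A5 applies: 37 − 3 = 34.
Level 34 exceeds the maximum of 32; capped at 32.
Final offense level: 32.
Criminal history: 6 prior points → Category II (3-7).
Level 32 falls in the 32 band.
Grid: Level 32 × Category II = 63-68 months.

63-68 months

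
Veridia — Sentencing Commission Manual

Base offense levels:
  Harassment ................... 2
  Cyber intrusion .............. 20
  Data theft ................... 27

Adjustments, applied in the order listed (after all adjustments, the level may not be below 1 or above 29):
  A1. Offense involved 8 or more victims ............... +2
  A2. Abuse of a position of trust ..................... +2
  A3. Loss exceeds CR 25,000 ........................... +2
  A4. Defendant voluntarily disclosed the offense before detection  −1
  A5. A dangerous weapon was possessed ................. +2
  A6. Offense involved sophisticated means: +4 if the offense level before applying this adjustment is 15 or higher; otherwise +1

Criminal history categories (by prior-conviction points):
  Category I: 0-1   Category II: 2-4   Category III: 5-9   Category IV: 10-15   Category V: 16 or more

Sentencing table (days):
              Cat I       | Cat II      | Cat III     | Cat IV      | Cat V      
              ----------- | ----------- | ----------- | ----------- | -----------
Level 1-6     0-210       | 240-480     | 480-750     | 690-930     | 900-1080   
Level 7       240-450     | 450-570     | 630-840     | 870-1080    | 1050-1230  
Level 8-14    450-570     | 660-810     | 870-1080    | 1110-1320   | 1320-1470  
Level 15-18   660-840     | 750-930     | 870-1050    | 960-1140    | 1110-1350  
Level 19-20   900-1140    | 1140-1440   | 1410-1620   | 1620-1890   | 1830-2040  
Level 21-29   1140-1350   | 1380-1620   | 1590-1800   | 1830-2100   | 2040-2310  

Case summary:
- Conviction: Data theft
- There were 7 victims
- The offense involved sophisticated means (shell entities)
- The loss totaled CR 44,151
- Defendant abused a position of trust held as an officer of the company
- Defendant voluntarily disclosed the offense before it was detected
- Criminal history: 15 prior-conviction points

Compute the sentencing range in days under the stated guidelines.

1830-2100 days

Base offense level for data theft: 27.
A2 applies: 27 + 2 = 29.
A3 applies: 29 + 2 = 31.
A4 applies: 31 − 1 = 30.
A5 does not apply.
A6 applies (level before this adjustment is 30 ≥ 15, so +4): 30 + 4 = 34.
Level 34 exceeds the maximum of 29; capped at 29.
Final offense level: 29.
Criminal history: 15 prior points → Category IV (10-15).
Level 29 falls in the 21-29 band.
Grid: Level 21-29 × Category IV = 1830-2100 days.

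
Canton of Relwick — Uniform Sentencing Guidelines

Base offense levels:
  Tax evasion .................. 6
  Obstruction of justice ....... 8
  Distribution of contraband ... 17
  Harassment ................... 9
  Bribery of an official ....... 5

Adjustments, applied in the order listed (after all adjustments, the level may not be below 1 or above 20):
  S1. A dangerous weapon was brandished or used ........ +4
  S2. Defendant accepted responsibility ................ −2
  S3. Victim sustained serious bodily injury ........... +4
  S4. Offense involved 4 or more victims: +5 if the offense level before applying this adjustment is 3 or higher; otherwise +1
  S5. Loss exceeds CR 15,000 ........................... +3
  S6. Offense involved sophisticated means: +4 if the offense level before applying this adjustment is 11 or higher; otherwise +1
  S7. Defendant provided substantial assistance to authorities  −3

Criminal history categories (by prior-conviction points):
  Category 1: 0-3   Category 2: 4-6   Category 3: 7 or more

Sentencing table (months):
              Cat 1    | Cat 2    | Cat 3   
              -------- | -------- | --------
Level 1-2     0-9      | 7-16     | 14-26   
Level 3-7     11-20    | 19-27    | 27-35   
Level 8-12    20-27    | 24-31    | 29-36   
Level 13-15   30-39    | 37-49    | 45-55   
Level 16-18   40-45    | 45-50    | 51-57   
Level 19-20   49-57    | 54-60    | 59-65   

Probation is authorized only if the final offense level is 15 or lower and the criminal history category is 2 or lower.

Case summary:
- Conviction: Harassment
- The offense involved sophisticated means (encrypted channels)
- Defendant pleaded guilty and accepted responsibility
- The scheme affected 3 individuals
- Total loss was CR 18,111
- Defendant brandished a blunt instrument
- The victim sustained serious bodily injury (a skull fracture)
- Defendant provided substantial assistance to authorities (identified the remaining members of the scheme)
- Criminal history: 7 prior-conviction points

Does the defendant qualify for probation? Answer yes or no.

No

Base offense level for harassment: 9.
S1 applies: 9 + 4 = 13.
S2 applies: 13 − 2 = 11.
S3 applies: 11 + 4 = 15.
S5 applies: 15 + 3 = 18.
S6 applies (level before this adjustment is 18 ≥ 11, so +4): 18 + 4 = 22.
S7 applies: 22 − 3 = 19.
Final offense level: 19.
Criminal history: 7 prior points → Category 3 (7+).
Level 19 falls in the 19-20 band.
Grid: Level 19-20 × Category 3 = 59-65 months.
Probation check: level 19 > 15 and category 3 > 2 → not eligible.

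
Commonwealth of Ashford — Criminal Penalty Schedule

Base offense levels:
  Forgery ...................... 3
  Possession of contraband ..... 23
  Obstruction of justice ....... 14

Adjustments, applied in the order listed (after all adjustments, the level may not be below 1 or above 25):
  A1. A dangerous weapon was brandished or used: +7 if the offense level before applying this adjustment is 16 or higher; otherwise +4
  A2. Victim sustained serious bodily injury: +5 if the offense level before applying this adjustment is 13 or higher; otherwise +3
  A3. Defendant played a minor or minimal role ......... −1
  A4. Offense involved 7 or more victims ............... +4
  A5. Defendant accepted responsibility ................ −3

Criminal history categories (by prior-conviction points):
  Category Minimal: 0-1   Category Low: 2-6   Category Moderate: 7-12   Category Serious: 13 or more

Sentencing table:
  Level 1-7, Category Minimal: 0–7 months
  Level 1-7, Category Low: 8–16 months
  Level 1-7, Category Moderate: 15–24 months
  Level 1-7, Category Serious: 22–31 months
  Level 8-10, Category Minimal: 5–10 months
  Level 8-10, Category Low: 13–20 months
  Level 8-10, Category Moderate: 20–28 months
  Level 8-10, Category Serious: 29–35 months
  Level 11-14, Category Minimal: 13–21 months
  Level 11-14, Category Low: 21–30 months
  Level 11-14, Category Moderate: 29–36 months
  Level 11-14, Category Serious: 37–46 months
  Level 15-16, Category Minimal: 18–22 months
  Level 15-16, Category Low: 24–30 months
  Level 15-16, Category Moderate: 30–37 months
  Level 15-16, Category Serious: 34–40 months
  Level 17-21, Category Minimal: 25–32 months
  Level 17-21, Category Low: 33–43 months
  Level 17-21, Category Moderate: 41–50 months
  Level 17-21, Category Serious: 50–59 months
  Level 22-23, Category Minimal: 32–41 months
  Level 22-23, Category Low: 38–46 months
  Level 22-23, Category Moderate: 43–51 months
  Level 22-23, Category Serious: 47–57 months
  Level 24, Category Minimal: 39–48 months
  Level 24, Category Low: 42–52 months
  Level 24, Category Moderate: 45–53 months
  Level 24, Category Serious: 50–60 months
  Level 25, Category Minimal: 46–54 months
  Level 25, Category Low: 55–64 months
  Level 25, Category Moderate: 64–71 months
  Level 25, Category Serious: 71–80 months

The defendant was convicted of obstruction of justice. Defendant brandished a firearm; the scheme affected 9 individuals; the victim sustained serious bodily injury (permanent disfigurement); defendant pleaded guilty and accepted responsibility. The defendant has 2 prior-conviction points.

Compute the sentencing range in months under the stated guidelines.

Base offense level for obstruction of justice: 14.
A1 applies (level before this adjustment is 14 < 16, so +4): 14 + 4 = 18.
A2 applies (level before this adjustment is 18 ≥ 13, so +5): 18 + 5 = 23.
A4 applies: 23 + 4 = 27.
A5 applies: 27 − 3 = 24.
Final offense level: 24.
Criminal history: 2 prior points → Category Low (2-6).
Level 24 falls in the 24 band.
Grid: Level 24 × Category Low = 42-52 months.

42-52 months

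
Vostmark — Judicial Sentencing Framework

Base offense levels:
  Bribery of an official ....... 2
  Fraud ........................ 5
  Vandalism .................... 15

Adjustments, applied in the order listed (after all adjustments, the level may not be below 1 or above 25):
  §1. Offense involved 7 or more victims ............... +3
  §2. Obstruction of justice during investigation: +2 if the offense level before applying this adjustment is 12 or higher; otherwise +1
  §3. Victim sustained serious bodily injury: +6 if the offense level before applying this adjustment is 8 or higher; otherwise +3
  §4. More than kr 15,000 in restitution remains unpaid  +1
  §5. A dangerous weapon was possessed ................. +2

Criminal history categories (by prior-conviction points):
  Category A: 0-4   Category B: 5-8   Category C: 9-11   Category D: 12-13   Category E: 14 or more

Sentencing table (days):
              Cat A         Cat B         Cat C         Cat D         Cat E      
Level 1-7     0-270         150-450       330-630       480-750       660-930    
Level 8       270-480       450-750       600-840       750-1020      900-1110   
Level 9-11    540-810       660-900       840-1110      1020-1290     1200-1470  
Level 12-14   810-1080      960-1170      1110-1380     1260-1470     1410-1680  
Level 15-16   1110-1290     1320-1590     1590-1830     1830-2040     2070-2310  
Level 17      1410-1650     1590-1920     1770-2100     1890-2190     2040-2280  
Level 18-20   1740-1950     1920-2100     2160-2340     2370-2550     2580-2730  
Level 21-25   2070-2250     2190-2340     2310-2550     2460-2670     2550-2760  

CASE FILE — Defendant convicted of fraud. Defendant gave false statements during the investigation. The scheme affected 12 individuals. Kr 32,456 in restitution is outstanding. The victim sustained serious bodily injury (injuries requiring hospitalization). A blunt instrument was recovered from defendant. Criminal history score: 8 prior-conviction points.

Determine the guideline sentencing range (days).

1920-2100 days

Base offense level for fraud: 5.
§1 applies: 5 + 3 = 8.
§2 applies (level before this adjustment is 8 < 12, so +1): 8 + 1 = 9.
§3 applies (level before this adjustment is 9 ≥ 8, so +6): 9 + 6 = 15.
§4 applies: 15 + 1 = 16.
§5 applies: 16 + 2 = 18.
Final offense level: 18.
Criminal history: 8 prior points → Category B (5-8).
Level 18 falls in the 18-20 band.
Grid: Level 18-20 × Category B = 1920-2100 days.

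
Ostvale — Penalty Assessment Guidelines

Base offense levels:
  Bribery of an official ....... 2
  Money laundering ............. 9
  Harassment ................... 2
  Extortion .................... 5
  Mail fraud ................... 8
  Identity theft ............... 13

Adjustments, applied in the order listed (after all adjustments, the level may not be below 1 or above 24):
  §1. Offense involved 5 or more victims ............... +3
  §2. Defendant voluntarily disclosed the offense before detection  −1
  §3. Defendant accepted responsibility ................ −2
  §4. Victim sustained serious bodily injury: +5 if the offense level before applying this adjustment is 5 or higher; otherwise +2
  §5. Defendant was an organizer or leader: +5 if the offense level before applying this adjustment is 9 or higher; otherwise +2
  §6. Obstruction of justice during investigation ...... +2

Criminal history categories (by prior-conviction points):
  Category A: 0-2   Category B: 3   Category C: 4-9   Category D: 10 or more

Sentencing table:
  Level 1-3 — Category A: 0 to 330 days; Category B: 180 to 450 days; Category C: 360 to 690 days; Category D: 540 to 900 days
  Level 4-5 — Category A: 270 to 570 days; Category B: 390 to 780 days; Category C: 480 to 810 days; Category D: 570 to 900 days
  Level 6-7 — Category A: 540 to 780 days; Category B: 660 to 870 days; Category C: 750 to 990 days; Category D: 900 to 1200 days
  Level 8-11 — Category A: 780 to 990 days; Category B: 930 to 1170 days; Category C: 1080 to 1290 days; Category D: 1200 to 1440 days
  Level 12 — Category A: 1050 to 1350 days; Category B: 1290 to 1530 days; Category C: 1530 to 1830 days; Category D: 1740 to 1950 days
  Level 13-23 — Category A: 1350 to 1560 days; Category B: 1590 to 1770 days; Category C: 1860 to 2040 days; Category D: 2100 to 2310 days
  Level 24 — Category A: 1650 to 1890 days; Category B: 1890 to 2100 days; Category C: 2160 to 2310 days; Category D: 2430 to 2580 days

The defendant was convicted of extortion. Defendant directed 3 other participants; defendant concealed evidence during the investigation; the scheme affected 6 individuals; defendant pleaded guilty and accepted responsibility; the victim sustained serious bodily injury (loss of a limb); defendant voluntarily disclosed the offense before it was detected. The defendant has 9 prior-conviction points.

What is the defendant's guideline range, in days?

Base offense level for extortion: 5.
§1 applies: 5 + 3 = 8.
§2 applies: 8 − 1 = 7.
§3 applies: 7 − 2 = 5.
§4 applies (level before this adjustment is 5 ≥ 5, so +5): 5 + 5 = 10.
§5 applies (level before this adjustment is 10 ≥ 9, so +5): 10 + 5 = 15.
§6 applies: 15 + 2 = 17.
Final offense level: 17.
Criminal history: 9 prior points → Category C (4-9).
Level 17 falls in the 13-23 band.
Grid: Level 13-23 × Category C = 1860-2040 days.

1860-2040 days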